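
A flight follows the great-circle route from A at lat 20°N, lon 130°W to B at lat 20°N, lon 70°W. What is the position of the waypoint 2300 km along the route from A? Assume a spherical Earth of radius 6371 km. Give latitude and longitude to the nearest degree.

≈ lat 23°N, lon 108°W

From cos δ = sin φ₁ sin φ₂ + cos φ₁ cos φ₂ cos Δλ, the central angle is δ ≈ 0.978 rad (56.0°). The total great-circle distance is δ·R ≈ 0.978 × 6371 ≈ 6232 km, so the target fraction is f = 2300/6232 ≈ 0.369.
Interpolate at f ≈ 0.369 with slerp weights a = sin((1−f)δ)/sin δ ≈ 0.698, b = sin(fδ)/sin δ ≈ 0.426.
p = a·p₁ + b·p₂ ≈ (-0.285, -0.878, 0.384); φ = arcsin(p_z) ≈ 22.60°, λ = atan2(p_y, p_x) ≈ -107.95°.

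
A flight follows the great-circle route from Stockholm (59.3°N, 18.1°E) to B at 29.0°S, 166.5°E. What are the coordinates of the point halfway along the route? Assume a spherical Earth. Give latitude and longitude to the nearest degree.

The haversine formula gives a central angle δ ≈ 2.493 rad (142.9°) between the endpoints.
Interpolate at f = 1/2 with slerp weights a = sin((1−f)δ)/sin δ ≈ 1.570, b = sin(fδ)/sin δ ≈ 1.570.
p = a·p₁ + b·p₂ ≈ (-0.573, 0.570, 0.589); φ = arcsin(p_z) ≈ 36.08°, λ = atan2(p_y, p_x) ≈ 135.19°.

≈ 36°N, 135°E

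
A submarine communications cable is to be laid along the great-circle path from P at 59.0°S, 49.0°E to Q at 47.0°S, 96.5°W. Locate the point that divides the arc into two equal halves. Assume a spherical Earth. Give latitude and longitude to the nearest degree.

Write both endpoints as unit vectors p₁, p₂ with components (cos φ cos λ, cos φ sin λ, sin φ).
The central angle between the endpoints is δ = arccos(p₁·p₂) ≈ 1.227 rad (70.3°).
Interpolate at f = 1/2 with slerp weights a = sin((1−f)δ)/sin δ ≈ 0.611, b = sin(fδ)/sin δ ≈ 0.611.
p = a·p₁ + b·p₂ ≈ (0.159, -0.177, -0.971); φ = arcsin(p_z) ≈ -76.24°, λ = atan2(p_y, p_x) ≈ -47.94°.

≈ 76°S, 48°W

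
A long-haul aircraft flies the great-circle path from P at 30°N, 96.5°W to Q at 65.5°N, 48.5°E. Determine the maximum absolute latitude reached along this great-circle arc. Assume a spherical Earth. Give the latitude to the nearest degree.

The great circle lies in the plane with unit normal n̂ = (p₁ × p₂)/|p₁ × p₂|.
Here n̂_z ≈ +0.209; the vertex latitude is φ_max = arccos|n̂_z| ≈ 78.0°.
Check via Clairaut: cos φ_max = |cos φ₁| · sin C = cos(30.0°)·sin(13.9°) ≈ 0.209, again giving ≈ 78.0°.

≈ 78°N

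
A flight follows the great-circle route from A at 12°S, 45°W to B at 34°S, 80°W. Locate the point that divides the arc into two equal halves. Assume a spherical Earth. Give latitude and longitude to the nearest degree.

≈ 24°S, 61°W

Write both endpoints as unit vectors p₁, p₂ with components (cos φ cos λ, cos φ sin λ, sin φ).
The central angle between the endpoints is δ = arccos(p₁·p₂) ≈ 0.675 rad (38.7°).
Interpolate at f = 1/2 with slerp weights a = sin((1−f)δ)/sin δ ≈ 0.530, b = sin(fδ)/sin δ ≈ 0.530.
p = a·p₁ + b·p₂ ≈ (0.443, -0.799, -0.407); φ = arcsin(p_z) ≈ -23.99°, λ = atan2(p_y, p_x) ≈ -61.01°.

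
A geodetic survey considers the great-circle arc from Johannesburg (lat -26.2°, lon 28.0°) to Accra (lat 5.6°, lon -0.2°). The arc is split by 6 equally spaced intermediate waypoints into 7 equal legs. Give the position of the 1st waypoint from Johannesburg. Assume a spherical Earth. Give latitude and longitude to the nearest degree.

≈ lat -22°, lon 23°

From cos δ = sin φ₁ sin φ₂ + cos φ₁ cos φ₂ cos Δλ, the central angle is δ ≈ 0.732 rad (41.9°).
Interpolate at f = 1/7 with slerp weights a = sin((1−f)δ)/sin δ ≈ 0.878, b = sin(fδ)/sin δ ≈ 0.156.
p = a·p₁ + b·p₂ ≈ (0.851, 0.369, -0.373); φ = arcsin(p_z) ≈ -21.87°, λ = atan2(p_y, p_x) ≈ 23.46°.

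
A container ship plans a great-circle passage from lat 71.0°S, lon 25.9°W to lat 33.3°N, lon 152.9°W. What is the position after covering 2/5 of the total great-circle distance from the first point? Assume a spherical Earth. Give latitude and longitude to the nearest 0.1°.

≈ lat 42.2°S, lon 124.7°W

From cos δ = sin φ₁ sin φ₂ + cos φ₁ cos φ₂ cos Δλ, the central angle is δ ≈ 2.322 rad (133.1°).
Interpolate at f = 2/5 with slerp weights a = sin((1−f)δ)/sin δ ≈ 1.347, b = sin(fδ)/sin δ ≈ 1.096.
p = a·p₁ + b·p₂ ≈ (-0.421, -0.609, -0.672); φ = arcsin(p_z) ≈ -42.22°, λ = atan2(p_y, p_x) ≈ -124.67°.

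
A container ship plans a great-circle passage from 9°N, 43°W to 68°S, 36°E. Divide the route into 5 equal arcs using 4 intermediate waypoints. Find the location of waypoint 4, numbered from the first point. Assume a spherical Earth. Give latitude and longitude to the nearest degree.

≈ 58°S, 0°E

Write both endpoints as unit vectors p₁, p₂ with components (cos φ cos λ, cos φ sin λ, sin φ).
The central angle between the endpoints is δ = arccos(p₁·p₂) ≈ 1.645 rad (94.3°).
Interpolate at f = 4/5 with slerp weights a = sin((1−f)δ)/sin δ ≈ 0.324, b = sin(fδ)/sin δ ≈ 0.970.
p = a·p₁ + b·p₂ ≈ (0.528, -0.005, -0.849); φ = arcsin(p_z) ≈ -58.12°, λ = atan2(p_y, p_x) ≈ -0.50°.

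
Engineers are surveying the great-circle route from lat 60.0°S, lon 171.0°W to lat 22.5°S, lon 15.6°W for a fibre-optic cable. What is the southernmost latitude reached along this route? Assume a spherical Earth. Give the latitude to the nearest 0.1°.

The great circle lies in the plane with unit normal n̂ = (p₁ × p₂)/|p₁ × p₂|.
Here n̂_z ≈ +0.193; the vertex latitude is φ_max = arccos|n̂_z| ≈ 78.9°.

≈ 78.9°S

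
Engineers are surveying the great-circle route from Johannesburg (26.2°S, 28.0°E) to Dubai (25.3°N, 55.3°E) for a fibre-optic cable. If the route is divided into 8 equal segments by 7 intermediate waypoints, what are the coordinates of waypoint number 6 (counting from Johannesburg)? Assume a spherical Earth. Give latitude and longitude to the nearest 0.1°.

≈ (12.5°N, 48.2°E)

The haversine formula gives a central angle δ ≈ 1.010 rad (57.8°) between the endpoints.
Interpolate at f = 6/8 with slerp weights a = sin((1−f)δ)/sin δ ≈ 0.295, b = sin(fδ)/sin δ ≈ 0.811.
p = a·p₁ + b·p₂ ≈ (0.651, 0.727, 0.216); φ = arcsin(p_z) ≈ 12.50°, λ = atan2(p_y, p_x) ≈ 48.16°.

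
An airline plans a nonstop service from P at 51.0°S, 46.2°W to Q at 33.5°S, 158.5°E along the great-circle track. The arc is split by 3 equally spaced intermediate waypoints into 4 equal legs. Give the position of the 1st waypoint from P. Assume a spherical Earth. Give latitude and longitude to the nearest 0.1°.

From cos δ = sin φ₁ sin φ₂ + cos φ₁ cos φ₂ cos Δλ, the central angle is δ ≈ 1.619 rad (92.7°).
Interpolate at f = 1/4 with slerp weights a = sin((1−f)δ)/sin δ ≈ 0.938, b = sin(fδ)/sin δ ≈ 0.394.
p = a·p₁ + b·p₂ ≈ (0.103, -0.306, -0.947); φ = arcsin(p_z) ≈ -71.19°, λ = atan2(p_y, p_x) ≈ -71.41°.

≈ 71.2°S, 71.4°W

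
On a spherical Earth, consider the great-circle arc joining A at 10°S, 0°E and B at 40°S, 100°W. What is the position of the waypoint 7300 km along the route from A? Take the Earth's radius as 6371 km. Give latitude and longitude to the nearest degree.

≈ 41°S, 66°W

Write both endpoints as unit vectors p₁, p₂ with components (cos φ cos λ, cos φ sin λ, sin φ).
The central angle between the endpoints is δ = arccos(p₁·p₂) ≈ 1.590 rad (91.1°). The total great-circle distance is δ·R ≈ 1.590 × 6371 ≈ 10131 km, so the target fraction is f = 7300/10131 ≈ 0.721.
Interpolate at f ≈ 0.721 with slerp weights a = sin((1−f)δ)/sin δ ≈ 0.430, b = sin(fδ)/sin δ ≈ 0.911.
p = a·p₁ + b·p₂ ≈ (0.302, -0.687, -0.660); φ = arcsin(p_z) ≈ -41.33°, λ = atan2(p_y, p_x) ≈ -66.27°.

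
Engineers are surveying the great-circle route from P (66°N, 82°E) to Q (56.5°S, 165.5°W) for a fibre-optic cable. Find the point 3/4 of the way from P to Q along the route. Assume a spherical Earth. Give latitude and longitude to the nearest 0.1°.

≈ (25.6°S, 166.3°E)

The haversine formula gives a central angle δ ≈ 2.582 rad (148.0°) between the endpoints.
Interpolate at f = 3/4 with slerp weights a = sin((1−f)δ)/sin δ ≈ 1.134, b = sin(fδ)/sin δ ≈ 1.760.
p = a·p₁ + b·p₂ ≈ (-0.876, 0.214, -0.432); φ = arcsin(p_z) ≈ -25.57°, λ = atan2(p_y, p_x) ≈ 166.30°.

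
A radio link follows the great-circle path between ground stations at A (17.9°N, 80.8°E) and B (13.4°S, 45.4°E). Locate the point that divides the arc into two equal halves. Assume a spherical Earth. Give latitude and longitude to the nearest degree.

Write both endpoints as unit vectors p₁, p₂ with components (cos φ cos λ, cos φ sin λ, sin φ).
The central angle between the endpoints is δ = arccos(p₁·p₂) ≈ 0.818 rad (46.9°).
Interpolate at f = 1/2 with slerp weights a = sin((1−f)δ)/sin δ ≈ 0.545, b = sin(fδ)/sin δ ≈ 0.545.
p = a·p₁ + b·p₂ ≈ (0.455, 0.889, 0.041); φ = arcsin(p_z) ≈ 2.36°, λ = atan2(p_y, p_x) ≈ 62.90°.

≈ (2°N, 63°E)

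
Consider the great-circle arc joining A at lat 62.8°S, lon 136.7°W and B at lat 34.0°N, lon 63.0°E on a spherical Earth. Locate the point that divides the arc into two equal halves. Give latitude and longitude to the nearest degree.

≈ lat 38°S, lon 84°E

Convert each endpoint to a unit vector on the sphere (x = cos φ cos λ, y = cos φ sin λ, z = sin φ).
The central angle between the endpoints is δ = arccos(p₁·p₂) ≈ 2.595 rad (148.7°).
Interpolate at f = 1/2 with slerp weights a = sin((1−f)δ)/sin δ ≈ 1.851, b = sin(fδ)/sin δ ≈ 1.851.
p = a·p₁ + b·p₂ ≈ (0.081, 0.787, -0.611); φ = arcsin(p_z) ≈ -37.69°, λ = atan2(p_y, p_x) ≈ 84.13°.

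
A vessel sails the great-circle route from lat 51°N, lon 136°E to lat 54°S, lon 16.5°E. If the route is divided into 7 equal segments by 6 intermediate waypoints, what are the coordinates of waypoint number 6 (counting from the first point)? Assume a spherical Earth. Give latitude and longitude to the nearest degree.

≈ lat 43°S, lon 43°E

Convert each endpoint to a unit vector on the sphere (x = cos φ cos λ, y = cos φ sin λ, z = sin φ).
The central angle between the endpoints is δ = arccos(p₁·p₂) ≈ 2.516 rad (144.2°).
Interpolate at f = 6/7 with slerp weights a = sin((1−f)δ)/sin δ ≈ 0.601, b = sin(fδ)/sin δ ≈ 1.424.
p = a·p₁ + b·p₂ ≈ (0.530, 0.500, -0.684); φ = arcsin(p_z) ≈ -43.19°, λ = atan2(p_y, p_x) ≈ 43.35°.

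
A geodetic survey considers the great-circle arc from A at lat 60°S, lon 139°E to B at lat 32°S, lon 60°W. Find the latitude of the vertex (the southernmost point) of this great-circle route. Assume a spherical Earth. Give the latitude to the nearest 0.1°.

The great circle lies in the plane with unit normal n̂ = (p₁ × p₂)/|p₁ × p₂|.
Here n̂_z ≈ +0.138; the vertex latitude is φ_max = arccos|n̂_z| ≈ 82.1°.

≈ 82.1°S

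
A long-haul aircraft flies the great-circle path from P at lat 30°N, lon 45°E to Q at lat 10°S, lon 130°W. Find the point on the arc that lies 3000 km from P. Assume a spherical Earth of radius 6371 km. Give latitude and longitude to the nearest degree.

Write both endpoints as unit vectors p₁, p₂ with components (cos φ cos λ, cos φ sin λ, sin φ).
The central angle between the endpoints is δ = arccos(p₁·p₂) ≈ 2.783 rad (159.5°). The total great-circle distance is δ·R ≈ 2.783 × 6371 ≈ 17732 km, so the target fraction is f = 3000/17732 ≈ 0.169.
Interpolate at f ≈ 0.169 with slerp weights a = sin((1−f)δ)/sin δ ≈ 2.102, b = sin(fδ)/sin δ ≈ 1.293.
p = a·p₁ + b·p₂ ≈ (0.469, 0.312, 0.827); φ = arcsin(p_z) ≈ 55.74°, λ = atan2(p_y, p_x) ≈ 33.63°.

≈ lat 56°N, lon 34°E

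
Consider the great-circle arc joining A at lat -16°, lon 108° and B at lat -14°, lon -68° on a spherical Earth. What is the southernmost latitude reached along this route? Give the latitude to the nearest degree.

The great circle lies in the plane with unit normal n̂ = (p₁ × p₂)/|p₁ × p₂|.
Here n̂_z ≈ -0.129; the vertex latitude is φ_max = arccos|n̂_z| ≈ 82.6°.
Check via Clairaut: cos φ_max = |cos φ₁| · sin C = cos(16.0°)·sin(172.3°) ≈ 0.129, again giving ≈ 82.6°.

≈ -83°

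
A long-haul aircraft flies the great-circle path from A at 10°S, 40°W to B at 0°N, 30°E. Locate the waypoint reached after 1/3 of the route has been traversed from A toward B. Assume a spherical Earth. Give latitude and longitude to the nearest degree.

≈ 8°S, 16°W

Convert each endpoint to a unit vector on the sphere (x = cos φ cos λ, y = cos φ sin λ, z = sin φ).
The central angle between the endpoints is δ = arccos(p₁·p₂) ≈ 1.227 rad (70.3°).
Interpolate at f = 1/3 with slerp weights a = sin((1−f)δ)/sin δ ≈ 0.775, b = sin(fδ)/sin δ ≈ 0.422.
p = a·p₁ + b·p₂ ≈ (0.951, -0.279, -0.135); φ = arcsin(p_z) ≈ -7.74°, λ = atan2(p_y, p_x) ≈ -16.38°.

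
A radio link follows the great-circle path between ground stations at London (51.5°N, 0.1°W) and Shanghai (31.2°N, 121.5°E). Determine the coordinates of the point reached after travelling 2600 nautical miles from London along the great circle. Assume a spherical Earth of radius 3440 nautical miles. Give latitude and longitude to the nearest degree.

The haversine formula gives a central angle δ ≈ 1.444 rad (82.7°) between the endpoints. The total great-circle distance is δ·R ≈ 1.444 × 3440 ≈ 4968 nmi, so the target fraction is f = 2600/4968 ≈ 0.523.
Interpolate at f ≈ 0.523 with slerp weights a = sin((1−f)δ)/sin δ ≈ 0.640, b = sin(fδ)/sin δ ≈ 0.691.
p = a·p₁ + b·p₂ ≈ (0.090, 0.504, 0.859); φ = arcsin(p_z) ≈ 59.24°, λ = atan2(p_y, p_x) ≈ 79.91°.

≈ 59°N, 80°E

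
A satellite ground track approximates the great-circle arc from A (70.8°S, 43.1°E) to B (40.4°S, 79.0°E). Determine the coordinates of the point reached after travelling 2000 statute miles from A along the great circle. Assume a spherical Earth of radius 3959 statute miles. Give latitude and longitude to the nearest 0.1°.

From cos δ = sin φ₁ sin φ₂ + cos φ₁ cos φ₂ cos Δλ, the central angle is δ ≈ 0.618 rad (35.4°). The total great-circle distance is δ·R ≈ 0.618 × 3959 ≈ 2447 mi, so the target fraction is f = 2000/2447 ≈ 0.817.
Interpolate at f ≈ 0.817 with slerp weights a = sin((1−f)δ)/sin δ ≈ 0.195, b = sin(fδ)/sin δ ≈ 0.835.
p = a·p₁ + b·p₂ ≈ (0.168, 0.668, -0.725); φ = arcsin(p_z) ≈ -46.47°, λ = atan2(p_y, p_x) ≈ 75.88°.

≈ (46.5°S, 75.9°E)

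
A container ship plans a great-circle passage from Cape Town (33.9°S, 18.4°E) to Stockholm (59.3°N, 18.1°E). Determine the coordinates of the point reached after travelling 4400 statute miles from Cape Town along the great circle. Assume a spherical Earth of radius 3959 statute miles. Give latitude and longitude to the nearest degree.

Convert each endpoint to a unit vector on the sphere (x = cos φ cos λ, y = cos φ sin λ, z = sin φ).
The central angle between the endpoints is δ = arccos(p₁·p₂) ≈ 1.627 rad (93.2°). The total great-circle distance is δ·R ≈ 1.627 × 3959 ≈ 6440 mi, so the target fraction is f = 4400/6440 ≈ 0.683.
Interpolate at f ≈ 0.683 with slerp weights a = sin((1−f)δ)/sin δ ≈ 0.494, b = sin(fδ)/sin δ ≈ 0.898.
p = a·p₁ + b·p₂ ≈ (0.824, 0.272, 0.497); φ = arcsin(p_z) ≈ 29.78°, λ = atan2(p_y, p_x) ≈ 18.24°.

≈ 30°N, 18°E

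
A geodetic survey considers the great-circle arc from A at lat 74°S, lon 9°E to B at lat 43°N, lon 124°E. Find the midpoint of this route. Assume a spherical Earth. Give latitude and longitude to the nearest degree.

≈ lat 23°S, lon 102°E

From cos δ = sin φ₁ sin φ₂ + cos φ₁ cos φ₂ cos Δλ, the central angle is δ ≈ 2.405 rad (137.8°).
Interpolate at f = 1/2 with slerp weights a = sin((1−f)δ)/sin δ ≈ 1.389, b = sin(fδ)/sin δ ≈ 1.389.
p = a·p₁ + b·p₂ ≈ (-0.190, 0.902, -0.388); φ = arcsin(p_z) ≈ -22.82°, λ = atan2(p_y, p_x) ≈ 101.89°.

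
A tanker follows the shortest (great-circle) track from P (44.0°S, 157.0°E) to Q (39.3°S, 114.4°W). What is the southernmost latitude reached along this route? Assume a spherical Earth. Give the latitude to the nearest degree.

The great circle lies in the plane with unit normal n̂ = (p₁ × p₂)/|p₁ × p₂|.
Here n̂_z ≈ +0.624; the vertex latitude is φ_max = arccos|n̂_z| ≈ 51.4°.

≈ 51°S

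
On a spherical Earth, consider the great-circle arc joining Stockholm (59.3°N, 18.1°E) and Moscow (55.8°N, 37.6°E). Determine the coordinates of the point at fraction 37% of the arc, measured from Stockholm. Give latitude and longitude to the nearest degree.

≈ 58°N, 26°E

Convert each endpoint to a unit vector on the sphere (x = cos φ cos λ, y = cos φ sin λ, z = sin φ).
The central angle between the endpoints is δ = arccos(p₁·p₂) ≈ 0.192 rad (11.0°).
Interpolate at f = 0.37 with slerp weights a = sin((1−f)δ)/sin δ ≈ 0.632, b = sin(fδ)/sin δ ≈ 0.372.
p = a·p₁ + b·p₂ ≈ (0.473, 0.228, 0.851); φ = arcsin(p_z) ≈ 58.36°, λ = atan2(p_y, p_x) ≈ 25.75°.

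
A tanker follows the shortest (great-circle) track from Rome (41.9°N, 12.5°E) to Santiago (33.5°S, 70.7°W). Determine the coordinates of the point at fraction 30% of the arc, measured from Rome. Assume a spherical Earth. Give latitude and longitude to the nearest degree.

Write both endpoints as unit vectors p₁, p₂ with components (cos φ cos λ, cos φ sin λ, sin φ).
The central angle between the endpoints is δ = arccos(p₁·p₂) ≈ 1.870 rad (107.2°).
Interpolate at f = 0.30 with slerp weights a = sin((1−f)δ)/sin δ ≈ 1.011, b = sin(fδ)/sin δ ≈ 0.557.
p = a·p₁ + b·p₂ ≈ (0.888, -0.275, 0.368); φ = arcsin(p_z) ≈ 21.58°, λ = atan2(p_y, p_x) ≈ -17.23°.

≈ (22°N, 17°W)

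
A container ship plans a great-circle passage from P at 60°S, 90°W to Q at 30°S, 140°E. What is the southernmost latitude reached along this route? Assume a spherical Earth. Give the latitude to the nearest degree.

≈ 70°S

The great circle lies in the plane with unit normal n̂ = (p₁ × p₂)/|p₁ × p₂|.
Here n̂_z ≈ -0.336; the vertex latitude is φ_max = arccos|n̂_z| ≈ 70.4°.
Check via Clairaut: cos φ_max = |cos φ₁| · sin C = cos(60.0°)·sin(137.8°) ≈ 0.336, again giving ≈ 70.4°.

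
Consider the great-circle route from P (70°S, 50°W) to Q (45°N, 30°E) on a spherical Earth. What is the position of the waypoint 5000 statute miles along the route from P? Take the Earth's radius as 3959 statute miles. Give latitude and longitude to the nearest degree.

≈ (8°S, 9°E)

Convert each endpoint to a unit vector on the sphere (x = cos φ cos λ, y = cos φ sin λ, z = sin φ).
The central angle between the endpoints is δ = arccos(p₁·p₂) ≈ 2.243 rad (128.5°). The total great-circle distance is δ·R ≈ 2.243 × 3959 ≈ 8879 mi, so the target fraction is f = 5000/8879 ≈ 0.563.
Interpolate at f ≈ 0.563 with slerp weights a = sin((1−f)δ)/sin δ ≈ 1.061, b = sin(fδ)/sin δ ≈ 1.218.
p = a·p₁ + b·p₂ ≈ (0.979, 0.153, -0.136); φ = arcsin(p_z) ≈ -7.81°, λ = atan2(p_y, p_x) ≈ 8.86°.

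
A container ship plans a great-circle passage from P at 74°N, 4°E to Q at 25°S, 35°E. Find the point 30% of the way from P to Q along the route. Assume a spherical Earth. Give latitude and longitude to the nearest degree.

≈ 45°N, 24°E

Write both endpoints as unit vectors p₁, p₂ with components (cos φ cos λ, cos φ sin λ, sin φ).
The central angle between the endpoints is δ = arccos(p₁·p₂) ≈ 1.764 rad (101.1°).
Interpolate at f = 0.30 with slerp weights a = sin((1−f)δ)/sin δ ≈ 0.962, b = sin(fδ)/sin δ ≈ 0.514.
p = a·p₁ + b·p₂ ≈ (0.646, 0.286, 0.707); φ = arcsin(p_z) ≈ 45.02°, λ = atan2(p_y, p_x) ≈ 23.86°.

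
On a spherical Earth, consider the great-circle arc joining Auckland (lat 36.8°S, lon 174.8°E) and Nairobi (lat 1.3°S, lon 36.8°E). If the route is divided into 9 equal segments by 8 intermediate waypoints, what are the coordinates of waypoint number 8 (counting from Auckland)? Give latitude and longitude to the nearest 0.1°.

The haversine formula gives a central angle δ ≈ 2.191 rad (125.5°) between the endpoints.
Interpolate at f = 8/9 with slerp weights a = sin((1−f)δ)/sin δ ≈ 0.296, b = sin(fδ)/sin δ ≈ 1.143.
p = a·p₁ + b·p₂ ≈ (0.679, 0.706, -0.203); φ = arcsin(p_z) ≈ -11.74°, λ = atan2(p_y, p_x) ≈ 46.13°.

≈ lat 11.7°S, lon 46.1°E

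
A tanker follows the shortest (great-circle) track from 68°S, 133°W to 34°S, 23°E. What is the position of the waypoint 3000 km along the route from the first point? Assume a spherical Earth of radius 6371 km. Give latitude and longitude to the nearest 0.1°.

≈ 80.3°S, 21.9°W

Write both endpoints as unit vectors p₁, p₂ with components (cos φ cos λ, cos φ sin λ, sin φ).
The central angle between the endpoints is δ = arccos(p₁·p₂) ≈ 1.334 rad (76.4°). The total great-circle distance is δ·R ≈ 1.334 × 6371 ≈ 8498 km, so the target fraction is f = 3000/8498 ≈ 0.353.
Interpolate at f ≈ 0.353 with slerp weights a = sin((1−f)δ)/sin δ ≈ 0.782, b = sin(fδ)/sin δ ≈ 0.467.
p = a·p₁ + b·p₂ ≈ (0.156, -0.063, -0.986); φ = arcsin(p_z) ≈ -80.29°, λ = atan2(p_y, p_x) ≈ -21.91°.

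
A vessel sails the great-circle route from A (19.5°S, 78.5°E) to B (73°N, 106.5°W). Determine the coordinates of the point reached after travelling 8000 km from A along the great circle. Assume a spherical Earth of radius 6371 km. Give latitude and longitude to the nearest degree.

≈ (52°N, 81°E)

The haversine formula gives a central angle δ ≈ 2.207 rad (126.4°) between the endpoints. The total great-circle distance is δ·R ≈ 2.207 × 6371 ≈ 14058 km, so the target fraction is f = 8000/14058 ≈ 0.569.
Interpolate at f ≈ 0.569 with slerp weights a = sin((1−f)δ)/sin δ ≈ 1.012, b = sin(fδ)/sin δ ≈ 1.182.
p = a·p₁ + b·p₂ ≈ (0.092, 0.603, 0.792); φ = arcsin(p_z) ≈ 52.40°, λ = atan2(p_y, p_x) ≈ 81.33°.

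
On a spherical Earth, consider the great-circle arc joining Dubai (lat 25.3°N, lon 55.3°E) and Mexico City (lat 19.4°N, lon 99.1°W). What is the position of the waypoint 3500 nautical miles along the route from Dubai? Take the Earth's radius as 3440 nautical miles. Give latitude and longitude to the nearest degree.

From cos δ = sin φ₁ sin φ₂ + cos φ₁ cos φ₂ cos Δλ, the central angle is δ ≈ 2.249 rad (128.8°). The total great-circle distance is δ·R ≈ 2.249 × 3440 ≈ 7735 nmi, so the target fraction is f = 3500/7735 ≈ 0.452.
Interpolate at f ≈ 0.452 with slerp weights a = sin((1−f)δ)/sin δ ≈ 1.210, b = sin(fδ)/sin δ ≈ 1.092.
p = a·p₁ + b·p₂ ≈ (0.460, -0.118, 0.880); φ = arcsin(p_z) ≈ 61.65°, λ = atan2(p_y, p_x) ≈ -14.33°.

≈ lat 62°N, lon 14°W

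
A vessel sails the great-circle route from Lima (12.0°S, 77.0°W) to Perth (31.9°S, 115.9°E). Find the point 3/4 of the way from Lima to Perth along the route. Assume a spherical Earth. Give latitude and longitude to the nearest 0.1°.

≈ 62.6°S, 137.4°E

The haversine formula gives a central angle δ ≈ 2.346 rad (134.4°) between the endpoints.
Interpolate at f = 3/4 with slerp weights a = sin((1−f)δ)/sin δ ≈ 0.774, b = sin(fδ)/sin δ ≈ 1.375.
p = a·p₁ + b·p₂ ≈ (-0.339, 0.312, -0.887); φ = arcsin(p_z) ≈ -62.56°, λ = atan2(p_y, p_x) ≈ 137.43°.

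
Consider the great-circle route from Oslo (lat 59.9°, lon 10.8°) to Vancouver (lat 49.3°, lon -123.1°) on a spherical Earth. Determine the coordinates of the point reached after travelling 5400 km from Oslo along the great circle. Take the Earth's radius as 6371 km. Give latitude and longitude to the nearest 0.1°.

≈ lat 63.3°, lon -108.9°

Write both endpoints as unit vectors p₁, p₂ with components (cos φ cos λ, cos φ sin λ, sin φ).
The central angle between the endpoints is δ = arccos(p₁·p₂) ≈ 1.127 rad (64.6°). The total great-circle distance is δ·R ≈ 1.127 × 6371 ≈ 7182 km, so the target fraction is f = 5400/7182 ≈ 0.752.
Interpolate at f ≈ 0.752 with slerp weights a = sin((1−f)δ)/sin δ ≈ 0.306, b = sin(fδ)/sin δ ≈ 0.830.
p = a·p₁ + b·p₂ ≈ (-0.145, -0.425, 0.894); φ = arcsin(p_z) ≈ 63.34°, λ = atan2(p_y, p_x) ≈ -108.85°.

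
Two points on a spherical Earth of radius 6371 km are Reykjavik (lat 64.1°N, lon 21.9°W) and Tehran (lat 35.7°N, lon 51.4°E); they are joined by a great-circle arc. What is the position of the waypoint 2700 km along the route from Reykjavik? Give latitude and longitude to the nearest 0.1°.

≈ lat 56.1°N, lon 25.6°E

Write both endpoints as unit vectors p₁, p₂ with components (cos φ cos λ, cos φ sin λ, sin φ).
The central angle between the endpoints is δ = arccos(p₁·p₂) ≈ 0.893 rad (51.2°). The total great-circle distance is δ·R ≈ 0.893 × 6371 ≈ 5691 km, so the target fraction is f = 2700/5691 ≈ 0.474.
Interpolate at f ≈ 0.474 with slerp weights a = sin((1−f)δ)/sin δ ≈ 0.581, b = sin(fδ)/sin δ ≈ 0.528.
p = a·p₁ + b·p₂ ≈ (0.503, 0.240, 0.830); φ = arcsin(p_z) ≈ 56.13°, λ = atan2(p_y, p_x) ≈ 25.55°.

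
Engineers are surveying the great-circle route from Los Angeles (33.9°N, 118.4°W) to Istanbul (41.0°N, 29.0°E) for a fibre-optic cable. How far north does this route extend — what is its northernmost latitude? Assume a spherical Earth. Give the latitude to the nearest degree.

The great circle lies in the plane with unit normal n̂ = (p₁ × p₂)/|p₁ × p₂|.
Here n̂_z ≈ +0.342; the vertex latitude is φ_max = arccos|n̂_z| ≈ 70.0°.
Check via Clairaut: cos φ_max = |cos φ₁| · sin C = cos(33.9°)·sin(24.3°) ≈ 0.342, again giving ≈ 70.0°.

≈ 70°N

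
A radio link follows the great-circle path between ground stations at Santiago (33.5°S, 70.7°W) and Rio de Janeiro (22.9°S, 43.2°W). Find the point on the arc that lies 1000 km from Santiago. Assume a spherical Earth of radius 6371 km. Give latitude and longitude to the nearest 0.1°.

≈ (30.5°S, 60.7°W)

The haversine formula gives a central angle δ ≈ 0.460 rad (26.3°) between the endpoints. The total great-circle distance is δ·R ≈ 0.460 × 6371 ≈ 2929 km, so the target fraction is f = 1000/2929 ≈ 0.341.
Interpolate at f ≈ 0.341 with slerp weights a = sin((1−f)δ)/sin δ ≈ 0.672, b = sin(fδ)/sin δ ≈ 0.352.
p = a·p₁ + b·p₂ ≈ (0.422, -0.751, -0.508); φ = arcsin(p_z) ≈ -30.53°, λ = atan2(p_y, p_x) ≈ -60.68°.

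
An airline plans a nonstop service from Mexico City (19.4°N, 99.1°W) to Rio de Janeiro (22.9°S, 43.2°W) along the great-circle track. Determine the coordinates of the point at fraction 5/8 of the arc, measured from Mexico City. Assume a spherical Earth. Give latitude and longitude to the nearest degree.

≈ (7°S, 65°W)

Convert each endpoint to a unit vector on the sphere (x = cos φ cos λ, y = cos φ sin λ, z = sin φ).
The central angle between the endpoints is δ = arccos(p₁·p₂) ≈ 1.205 rad (69.0°).
Interpolate at f = 5/8 with slerp weights a = sin((1−f)δ)/sin δ ≈ 0.468, b = sin(fδ)/sin δ ≈ 0.732.
p = a·p₁ + b·p₂ ≈ (0.422, -0.897, -0.130); φ = arcsin(p_z) ≈ -7.45°, λ = atan2(p_y, p_x) ≈ -64.81°.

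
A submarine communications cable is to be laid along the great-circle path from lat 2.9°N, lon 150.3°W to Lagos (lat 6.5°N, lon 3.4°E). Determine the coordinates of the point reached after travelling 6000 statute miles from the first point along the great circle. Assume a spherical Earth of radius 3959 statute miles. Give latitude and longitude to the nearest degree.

≈ lat 20°N, lon 63°W

From cos δ = sin φ₁ sin φ₂ + cos φ₁ cos φ₂ cos Δλ, the central angle is δ ≈ 2.655 rad (152.1°). The total great-circle distance is δ·R ≈ 2.655 × 3959 ≈ 10511 mi, so the target fraction is f = 6000/10511 ≈ 0.571.
Interpolate at f ≈ 0.571 with slerp weights a = sin((1−f)δ)/sin δ ≈ 1.942, b = sin(fδ)/sin δ ≈ 2.135.
p = a·p₁ + b·p₂ ≈ (0.432, -0.835, 0.340); φ = arcsin(p_z) ≈ 19.87°, λ = atan2(p_y, p_x) ≈ -62.62°.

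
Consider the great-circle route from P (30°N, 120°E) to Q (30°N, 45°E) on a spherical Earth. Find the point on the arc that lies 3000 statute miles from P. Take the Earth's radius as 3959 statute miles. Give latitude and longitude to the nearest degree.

≈ (35°N, 68°E)

Write both endpoints as unit vectors p₁, p₂ with components (cos φ cos λ, cos φ sin λ, sin φ).
The central angle between the endpoints is δ = arccos(p₁·p₂) ≈ 1.111 rad (63.6°). The total great-circle distance is δ·R ≈ 1.111 × 3959 ≈ 4397 mi, so the target fraction is f = 3000/4397 ≈ 0.682.
Interpolate at f ≈ 0.682 with slerp weights a = sin((1−f)δ)/sin δ ≈ 0.386, b = sin(fδ)/sin δ ≈ 0.767.
p = a·p₁ + b·p₂ ≈ (0.303, 0.759, 0.576); φ = arcsin(p_z) ≈ 35.20°, λ = atan2(p_y, p_x) ≈ 68.25°.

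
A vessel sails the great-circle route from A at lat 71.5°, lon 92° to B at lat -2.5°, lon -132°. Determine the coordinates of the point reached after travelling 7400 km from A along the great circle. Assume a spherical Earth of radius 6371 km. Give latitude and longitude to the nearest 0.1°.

Write both endpoints as unit vectors p₁, p₂ with components (cos φ cos λ, cos φ sin λ, sin φ).
The central angle between the endpoints is δ = arccos(p₁·p₂) ≈ 1.844 rad (105.6°). The total great-circle distance is δ·R ≈ 1.844 × 6371 ≈ 11745 km, so the target fraction is f = 7400/11745 ≈ 0.630.
Interpolate at f ≈ 0.630 with slerp weights a = sin((1−f)δ)/sin δ ≈ 0.655, b = sin(fδ)/sin δ ≈ 0.953.
p = a·p₁ + b·p₂ ≈ (-0.644, -0.500, 0.579); φ = arcsin(p_z) ≈ 35.39°, λ = atan2(p_y, p_x) ≈ -142.19°.

≈ lat 35.4°, lon -142.2°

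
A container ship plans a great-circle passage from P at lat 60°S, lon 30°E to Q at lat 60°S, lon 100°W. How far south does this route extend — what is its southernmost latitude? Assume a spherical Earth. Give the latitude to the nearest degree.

≈ 76°S

The great circle lies in the plane with unit normal n̂ = (p₁ × p₂)/|p₁ × p₂|.
Here n̂_z ≈ -0.237; the vertex latitude is φ_max = arccos|n̂_z| ≈ 76.3°.
Check via Clairaut: cos φ_max = |cos φ₁| · sin C = cos(60.0°)·sin(151.7°) ≈ 0.237, again giving ≈ 76.3°.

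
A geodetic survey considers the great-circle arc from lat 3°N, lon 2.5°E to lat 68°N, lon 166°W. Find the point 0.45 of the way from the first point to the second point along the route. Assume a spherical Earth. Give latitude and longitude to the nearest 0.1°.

≈ lat 51.6°N, lon 3.0°W

The haversine formula gives a central angle δ ≈ 1.894 rad (108.5°) between the endpoints.
Interpolate at f = 0.45 with slerp weights a = sin((1−f)δ)/sin δ ≈ 0.911, b = sin(fδ)/sin δ ≈ 0.794.
p = a·p₁ + b·p₂ ≈ (0.620, -0.032, 0.784); φ = arcsin(p_z) ≈ 51.63°, λ = atan2(p_y, p_x) ≈ -2.98°.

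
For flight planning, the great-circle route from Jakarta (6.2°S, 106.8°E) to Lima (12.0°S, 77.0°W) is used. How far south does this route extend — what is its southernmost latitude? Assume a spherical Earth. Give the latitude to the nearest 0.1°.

≈ 78.3°S

The great circle lies in the plane with unit normal n̂ = (p₁ × p₂)/|p₁ × p₂|.
Here n̂_z ≈ +0.202; the vertex latitude is φ_max = arccos|n̂_z| ≈ 78.3°.
Check via Clairaut: cos φ_max = |cos φ₁| · sin C = cos(6.2°)·sin(168.3°) ≈ 0.202, again giving ≈ 78.3°.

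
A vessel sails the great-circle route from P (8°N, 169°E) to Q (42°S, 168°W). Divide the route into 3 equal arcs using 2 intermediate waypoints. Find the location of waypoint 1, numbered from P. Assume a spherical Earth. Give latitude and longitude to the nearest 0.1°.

Write both endpoints as unit vectors p₁, p₂ with components (cos φ cos λ, cos φ sin λ, sin φ).
The central angle between the endpoints is δ = arccos(p₁·p₂) ≈ 0.947 rad (54.2°).
Interpolate at f = 1/3 with slerp weights a = sin((1−f)δ)/sin δ ≈ 0.727, b = sin(fδ)/sin δ ≈ 0.382.
p = a·p₁ + b·p₂ ≈ (-0.985, 0.078, -0.155); φ = arcsin(p_z) ≈ -8.90°, λ = atan2(p_y, p_x) ≈ 175.45°.

≈ (8.9°S, 175.5°E)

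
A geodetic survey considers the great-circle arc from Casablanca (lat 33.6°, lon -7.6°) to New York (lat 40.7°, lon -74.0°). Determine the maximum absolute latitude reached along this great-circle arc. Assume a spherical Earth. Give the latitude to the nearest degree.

The great circle lies in the plane with unit normal n̂ = (p₁ × p₂)/|p₁ × p₂|.
Here n̂_z ≈ -0.733; the vertex latitude is φ_max = arccos|n̂_z| ≈ 42.9°.
Check via Clairaut: cos φ_max = |cos φ₁| · sin C = cos(33.6°)·sin(61.6°) ≈ 0.733, again giving ≈ 42.9°.

≈ 43°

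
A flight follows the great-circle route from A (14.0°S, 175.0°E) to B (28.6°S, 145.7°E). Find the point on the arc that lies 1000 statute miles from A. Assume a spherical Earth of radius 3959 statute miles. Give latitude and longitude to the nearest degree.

≈ (21°S, 162°E)

From cos δ = sin φ₁ sin φ₂ + cos φ₁ cos φ₂ cos Δλ, the central angle is δ ≈ 0.538 rad (30.8°). The total great-circle distance is δ·R ≈ 0.538 × 3959 ≈ 2130 mi, so the target fraction is f = 1000/2130 ≈ 0.469.
Interpolate at f ≈ 0.469 with slerp weights a = sin((1−f)δ)/sin δ ≈ 0.549, b = sin(fδ)/sin δ ≈ 0.488.
p = a·p₁ + b·p₂ ≈ (-0.885, 0.288, -0.366); φ = arcsin(p_z) ≈ -21.49°, λ = atan2(p_y, p_x) ≈ 161.98°.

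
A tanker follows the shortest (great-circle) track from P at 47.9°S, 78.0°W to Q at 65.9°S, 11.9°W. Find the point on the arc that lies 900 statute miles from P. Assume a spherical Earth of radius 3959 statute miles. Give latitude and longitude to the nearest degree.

The haversine formula gives a central angle δ ≈ 0.663 rad (38.0°) between the endpoints. The total great-circle distance is δ·R ≈ 0.663 × 3959 ≈ 2624 mi, so the target fraction is f = 900/2624 ≈ 0.343.
Interpolate at f ≈ 0.343 with slerp weights a = sin((1−f)δ)/sin δ ≈ 0.686, b = sin(fδ)/sin δ ≈ 0.366.
p = a·p₁ + b·p₂ ≈ (0.242, -0.480, -0.843); φ = arcsin(p_z) ≈ -57.46°, λ = atan2(p_y, p_x) ≈ -63.28°.

≈ 57°S, 63°W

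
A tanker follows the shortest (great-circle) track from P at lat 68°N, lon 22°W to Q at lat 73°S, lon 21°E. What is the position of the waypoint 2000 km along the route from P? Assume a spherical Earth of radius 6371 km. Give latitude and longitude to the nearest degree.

From cos δ = sin φ₁ sin φ₂ + cos φ₁ cos φ₂ cos Δλ, the central angle is δ ≈ 2.509 rad (143.8°). The total great-circle distance is δ·R ≈ 2.509 × 6371 ≈ 15986 km, so the target fraction is f = 2000/15986 ≈ 0.125.
Interpolate at f ≈ 0.125 with slerp weights a = sin((1−f)δ)/sin δ ≈ 1.372, b = sin(fδ)/sin δ ≈ 0.522.
p = a·p₁ + b·p₂ ≈ (0.619, -0.138, 0.773); φ = arcsin(p_z) ≈ 50.62°, λ = atan2(p_y, p_x) ≈ -12.55°.

≈ lat 51°N, lon 13°W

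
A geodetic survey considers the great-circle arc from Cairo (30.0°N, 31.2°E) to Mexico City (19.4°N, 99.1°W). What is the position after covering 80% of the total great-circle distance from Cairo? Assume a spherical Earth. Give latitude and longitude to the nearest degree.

From cos δ = sin φ₁ sin φ₂ + cos φ₁ cos φ₂ cos Δλ, the central angle is δ ≈ 1.941 rad (111.2°).
Interpolate at f = 0.80 with slerp weights a = sin((1−f)δ)/sin δ ≈ 0.406, b = sin(fδ)/sin δ ≈ 1.073.
p = a·p₁ + b·p₂ ≈ (0.141, -0.817, 0.559); φ = arcsin(p_z) ≈ 34.02°, λ = atan2(p_y, p_x) ≈ -80.21°.

≈ 34°N, 80°W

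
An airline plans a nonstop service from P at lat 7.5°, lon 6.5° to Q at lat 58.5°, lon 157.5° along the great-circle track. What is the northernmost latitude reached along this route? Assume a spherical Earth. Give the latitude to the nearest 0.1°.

≈ 74.5°

The great circle lies in the plane with unit normal n̂ = (p₁ × p₂)/|p₁ × p₂|.
Here n̂_z ≈ +0.267; the vertex latitude is φ_max = arccos|n̂_z| ≈ 74.5°.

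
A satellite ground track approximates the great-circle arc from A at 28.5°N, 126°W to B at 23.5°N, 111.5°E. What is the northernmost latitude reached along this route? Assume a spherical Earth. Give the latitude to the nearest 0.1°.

≈ 45.5°N

The great circle lies in the plane with unit normal n̂ = (p₁ × p₂)/|p₁ × p₂|.
Here n̂_z ≈ -0.701; the vertex latitude is φ_max = arccos|n̂_z| ≈ 45.5°.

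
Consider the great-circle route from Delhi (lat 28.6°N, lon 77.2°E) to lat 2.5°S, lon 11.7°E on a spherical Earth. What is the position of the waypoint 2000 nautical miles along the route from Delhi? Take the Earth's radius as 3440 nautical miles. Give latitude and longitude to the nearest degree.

Write both endpoints as unit vectors p₁, p₂ with components (cos φ cos λ, cos φ sin λ, sin φ).
The central angle between the endpoints is δ = arccos(p₁·p₂) ≈ 1.221 rad (69.9°). The total great-circle distance is δ·R ≈ 1.221 × 3440 ≈ 4200 nmi, so the target fraction is f = 2000/4200 ≈ 0.476.
Interpolate at f ≈ 0.476 with slerp weights a = sin((1−f)δ)/sin δ ≈ 0.635, b = sin(fδ)/sin δ ≈ 0.585.
p = a·p₁ + b·p₂ ≈ (0.696, 0.662, 0.279); φ = arcsin(p_z) ≈ 16.18°, λ = atan2(p_y, p_x) ≈ 43.60°.

≈ lat 16°N, lon 44°E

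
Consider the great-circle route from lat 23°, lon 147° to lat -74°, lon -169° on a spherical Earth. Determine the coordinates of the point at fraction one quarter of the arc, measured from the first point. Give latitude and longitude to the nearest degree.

The haversine formula gives a central angle δ ≈ 1.765 rad (101.1°) between the endpoints.
Interpolate at f = 1/4 with slerp weights a = sin((1−f)δ)/sin δ ≈ 0.988, b = sin(fδ)/sin δ ≈ 0.435.
p = a·p₁ + b·p₂ ≈ (-0.881, 0.473, -0.032); φ = arcsin(p_z) ≈ -1.85°, λ = atan2(p_y, p_x) ≈ 151.78°.

≈ lat -2°, lon 152°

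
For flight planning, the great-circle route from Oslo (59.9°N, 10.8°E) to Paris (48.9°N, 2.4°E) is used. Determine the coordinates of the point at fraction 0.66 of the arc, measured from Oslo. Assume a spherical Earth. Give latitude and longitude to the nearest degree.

≈ 53°N, 5°E

Write both endpoints as unit vectors p₁, p₂ with components (cos φ cos λ, cos φ sin λ, sin φ).
The central angle between the endpoints is δ = arccos(p₁·p₂) ≈ 0.210 rad (12.0°).
Interpolate at f = 0.66 with slerp weights a = sin((1−f)δ)/sin δ ≈ 0.342, b = sin(fδ)/sin δ ≈ 0.663.
p = a·p₁ + b·p₂ ≈ (0.604, 0.050, 0.795); φ = arcsin(p_z) ≈ 52.70°, λ = atan2(p_y, p_x) ≈ 4.77°.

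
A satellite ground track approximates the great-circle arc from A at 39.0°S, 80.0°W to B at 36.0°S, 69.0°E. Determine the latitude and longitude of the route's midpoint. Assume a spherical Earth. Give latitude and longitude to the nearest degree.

Convert each endpoint to a unit vector on the sphere (x = cos φ cos λ, y = cos φ sin λ, z = sin φ).
The central angle between the endpoints is δ = arccos(p₁·p₂) ≈ 1.741 rad (99.7°).
Interpolate at f = 1/2 with slerp weights a = sin((1−f)δ)/sin δ ≈ 0.776, b = sin(fδ)/sin δ ≈ 0.776.
p = a·p₁ + b·p₂ ≈ (0.330, -0.008, -0.944); φ = arcsin(p_z) ≈ -70.75°, λ = atan2(p_y, p_x) ≈ -1.36°.

≈ 71°S, 1°W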